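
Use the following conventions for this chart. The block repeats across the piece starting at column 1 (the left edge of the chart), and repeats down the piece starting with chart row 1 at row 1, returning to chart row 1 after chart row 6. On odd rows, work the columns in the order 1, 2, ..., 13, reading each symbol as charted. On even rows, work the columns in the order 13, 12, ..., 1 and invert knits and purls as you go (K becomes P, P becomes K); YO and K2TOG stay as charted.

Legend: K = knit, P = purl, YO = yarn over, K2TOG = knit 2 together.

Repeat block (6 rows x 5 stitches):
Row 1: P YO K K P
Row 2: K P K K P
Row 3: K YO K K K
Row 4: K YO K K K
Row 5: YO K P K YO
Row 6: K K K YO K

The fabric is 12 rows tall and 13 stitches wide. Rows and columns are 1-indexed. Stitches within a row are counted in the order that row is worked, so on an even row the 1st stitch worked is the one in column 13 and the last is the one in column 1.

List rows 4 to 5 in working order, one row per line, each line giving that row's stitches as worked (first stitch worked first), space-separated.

Result:
P YO P P P P YO P P P P YO P
YO K P K YO YO K P K YO YO K P

Derivation:
Row 4: chart row 4, WS - tiled (columns 1-13): K YO K K K K YO K K K K YO K; work from column 13 back to 1 with K<->P swapped.
Row 5: chart row 5, RS - tile across columns 1-13 and work as-is.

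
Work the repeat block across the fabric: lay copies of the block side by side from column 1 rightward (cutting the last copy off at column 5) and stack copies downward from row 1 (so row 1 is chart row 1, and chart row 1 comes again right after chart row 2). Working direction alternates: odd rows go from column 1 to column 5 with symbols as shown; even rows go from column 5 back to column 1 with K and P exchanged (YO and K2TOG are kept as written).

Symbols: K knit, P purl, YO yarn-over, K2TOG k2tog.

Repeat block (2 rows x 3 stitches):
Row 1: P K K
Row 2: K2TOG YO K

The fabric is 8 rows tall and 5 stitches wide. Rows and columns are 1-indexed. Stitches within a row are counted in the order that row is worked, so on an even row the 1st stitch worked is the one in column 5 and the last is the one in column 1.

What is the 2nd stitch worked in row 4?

Row 4 uses chart row ((4-1) mod 2)+1 = 2. Row 4 is even, so WS.
Chart row 2 tiled across columns 1-5: K2TOG YO K K2TOG YO
Wrong side: read the tiled row from column 5 down to 1 and exchange K with P (leave YO, K2TOG).
Row 4 as worked: YO K2TOG P YO K2TOG
The 2nd stitch worked is K2TOG.

Result:
K2TOG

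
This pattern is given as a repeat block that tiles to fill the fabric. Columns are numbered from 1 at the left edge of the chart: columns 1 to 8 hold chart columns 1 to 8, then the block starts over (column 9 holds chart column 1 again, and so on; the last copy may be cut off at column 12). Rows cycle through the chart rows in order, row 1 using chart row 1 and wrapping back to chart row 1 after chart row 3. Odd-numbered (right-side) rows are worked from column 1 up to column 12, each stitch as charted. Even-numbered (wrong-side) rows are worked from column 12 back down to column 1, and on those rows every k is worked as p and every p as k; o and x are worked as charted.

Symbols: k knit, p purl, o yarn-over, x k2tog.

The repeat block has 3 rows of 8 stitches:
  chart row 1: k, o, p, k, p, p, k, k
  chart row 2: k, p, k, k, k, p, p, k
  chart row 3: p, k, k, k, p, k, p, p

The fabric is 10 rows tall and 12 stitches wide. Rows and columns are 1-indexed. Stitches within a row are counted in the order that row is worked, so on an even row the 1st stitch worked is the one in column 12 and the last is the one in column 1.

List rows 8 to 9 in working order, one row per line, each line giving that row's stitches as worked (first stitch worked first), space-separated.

Result:
p p k p p k k p p p k p
p k k k p k p p p k k k

Derivation:
Row 8: chart row 2, WS - tiled (columns 1-12): k p k k k p p k k p k k; work from column 12 back to 1 with k<->p swapped.
Row 9: chart row 3, RS - tile across columns 1-12 and work as-is.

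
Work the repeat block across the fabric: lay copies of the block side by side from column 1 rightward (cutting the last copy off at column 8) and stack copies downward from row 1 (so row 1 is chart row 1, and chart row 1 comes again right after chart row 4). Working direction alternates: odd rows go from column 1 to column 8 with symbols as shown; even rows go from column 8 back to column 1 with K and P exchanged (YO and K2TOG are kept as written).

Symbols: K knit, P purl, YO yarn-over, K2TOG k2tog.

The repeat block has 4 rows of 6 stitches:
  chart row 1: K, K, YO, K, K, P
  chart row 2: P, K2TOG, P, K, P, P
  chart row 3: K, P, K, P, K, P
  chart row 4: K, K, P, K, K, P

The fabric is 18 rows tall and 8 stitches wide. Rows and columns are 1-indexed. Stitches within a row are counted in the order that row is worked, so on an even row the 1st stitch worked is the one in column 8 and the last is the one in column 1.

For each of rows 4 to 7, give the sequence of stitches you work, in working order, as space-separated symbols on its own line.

Row 4: chart row 4, WS - tiled (columns 1-8): K K P K K P K K; work from column 8 back to 1 with K<->P swapped.
Row 5: chart row 1, RS - tile across columns 1-8 and work as-is.
Row 6: chart row 2, WS - tiled (columns 1-8): P K2TOG P K P P P K2TOG; work from column 8 back to 1 with K<->P swapped.
Row 7: chart row 3, RS - tile across columns 1-8 and work as-is.

Result:
P P K P P K P P
K K YO K K P K K
K2TOG K K K P K K2TOG K
K P K P K P K P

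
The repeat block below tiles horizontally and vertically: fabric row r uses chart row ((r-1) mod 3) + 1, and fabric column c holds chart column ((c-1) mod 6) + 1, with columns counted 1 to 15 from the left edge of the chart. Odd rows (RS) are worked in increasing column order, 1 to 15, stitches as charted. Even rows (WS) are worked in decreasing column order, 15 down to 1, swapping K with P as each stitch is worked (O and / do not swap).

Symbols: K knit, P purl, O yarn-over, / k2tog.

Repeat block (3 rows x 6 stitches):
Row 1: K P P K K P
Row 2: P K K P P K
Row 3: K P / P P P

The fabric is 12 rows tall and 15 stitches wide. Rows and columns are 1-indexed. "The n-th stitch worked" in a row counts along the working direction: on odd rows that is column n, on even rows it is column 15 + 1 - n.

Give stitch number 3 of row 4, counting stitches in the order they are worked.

Stitch:
P

Derivation:
Row 4 uses chart row ((4-1) mod 3)+1 = 1. Row 4 is even, so WS.
Chart row 1 tiled across columns 1-15: K P P K K P K P P K K P K P P
Wrong side: read the tiled row from column 15 down to 1 and exchange K with P (leave O, /).
Row 4 as worked: K K P K P P K K P K P P K K P
Stitch 3 in working order -> P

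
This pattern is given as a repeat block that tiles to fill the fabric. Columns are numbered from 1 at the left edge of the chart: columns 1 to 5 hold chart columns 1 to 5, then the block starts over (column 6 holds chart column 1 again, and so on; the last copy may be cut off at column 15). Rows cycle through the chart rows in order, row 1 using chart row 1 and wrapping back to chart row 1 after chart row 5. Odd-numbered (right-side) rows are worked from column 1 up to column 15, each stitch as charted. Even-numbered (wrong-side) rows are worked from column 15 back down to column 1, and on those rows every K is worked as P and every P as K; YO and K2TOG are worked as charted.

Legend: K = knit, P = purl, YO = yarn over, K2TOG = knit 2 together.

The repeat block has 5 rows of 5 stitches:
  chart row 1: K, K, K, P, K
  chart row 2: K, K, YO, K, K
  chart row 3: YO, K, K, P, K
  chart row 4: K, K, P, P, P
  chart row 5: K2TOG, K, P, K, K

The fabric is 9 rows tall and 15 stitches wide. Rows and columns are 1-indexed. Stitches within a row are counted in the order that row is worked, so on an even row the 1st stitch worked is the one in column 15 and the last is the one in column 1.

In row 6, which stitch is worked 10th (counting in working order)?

== STITCH ==
P

Derivation:
Row 6: (6-1) mod 5 = 0, so use chart row 1. Even row -> WS.
Chart row 1 tiled across columns 1-15: K K K P K K K K P K K K K P K
WS row: flip the tiled sequence (start at column 15) and apply K<->P; YO and K2TOG stay.
Row 6 as worked: P K P P P P K P P P P K P P P
Counting 10 along the worked row gives P.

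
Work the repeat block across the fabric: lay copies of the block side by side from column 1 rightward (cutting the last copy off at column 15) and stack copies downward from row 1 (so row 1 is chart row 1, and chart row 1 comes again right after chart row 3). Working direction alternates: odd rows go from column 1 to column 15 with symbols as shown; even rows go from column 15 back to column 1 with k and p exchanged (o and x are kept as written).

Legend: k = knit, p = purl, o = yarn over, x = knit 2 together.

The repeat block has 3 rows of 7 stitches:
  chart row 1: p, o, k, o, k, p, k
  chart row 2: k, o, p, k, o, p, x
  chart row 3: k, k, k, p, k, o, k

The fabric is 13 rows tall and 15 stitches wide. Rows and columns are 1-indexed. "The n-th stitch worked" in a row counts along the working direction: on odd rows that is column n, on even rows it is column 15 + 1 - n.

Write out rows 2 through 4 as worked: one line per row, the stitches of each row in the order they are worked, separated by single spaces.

Result:
p x k o p k o p x k o p k o p
k k k p k o k k k k p k o k k
k p k p o p o k p k p o p o k

Derivation:
Row 2: chart row 2, WS - tiled (columns 1-15): k o p k o p x k o p k o p x k; work from column 15 back to 1 with k<->p swapped.
Row 3: chart row 3, RS - tile across columns 1-15 and work as-is.
Row 4: chart row 1, WS - tiled (columns 1-15): p o k o k p k p o k o k p k p; work from column 15 back to 1 with k<->p swapped.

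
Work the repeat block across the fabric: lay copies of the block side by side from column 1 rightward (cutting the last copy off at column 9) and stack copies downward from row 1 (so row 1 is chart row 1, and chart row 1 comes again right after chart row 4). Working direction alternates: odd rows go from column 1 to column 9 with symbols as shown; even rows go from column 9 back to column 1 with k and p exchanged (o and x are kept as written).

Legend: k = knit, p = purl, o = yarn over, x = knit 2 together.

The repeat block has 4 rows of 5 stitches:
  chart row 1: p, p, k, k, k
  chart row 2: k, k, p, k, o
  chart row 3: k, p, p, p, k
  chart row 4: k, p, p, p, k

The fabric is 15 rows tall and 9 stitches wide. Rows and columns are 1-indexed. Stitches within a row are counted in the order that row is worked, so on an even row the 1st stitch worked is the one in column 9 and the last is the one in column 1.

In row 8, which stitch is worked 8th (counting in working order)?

== STITCH ==
k

Derivation:
For row 8: chart row = ((8-1) mod 4) + 1 = 4; this is a WS (even) row.
Chart row 4 tiled across columns 1-9: k p p p k k p p p
WS: work from column 9 back to column 1 (reverse the tiled row), swapping k<->p (o and x unchanged).
Row 8 as worked: k k k p p k k k p
The 8th stitch worked is k.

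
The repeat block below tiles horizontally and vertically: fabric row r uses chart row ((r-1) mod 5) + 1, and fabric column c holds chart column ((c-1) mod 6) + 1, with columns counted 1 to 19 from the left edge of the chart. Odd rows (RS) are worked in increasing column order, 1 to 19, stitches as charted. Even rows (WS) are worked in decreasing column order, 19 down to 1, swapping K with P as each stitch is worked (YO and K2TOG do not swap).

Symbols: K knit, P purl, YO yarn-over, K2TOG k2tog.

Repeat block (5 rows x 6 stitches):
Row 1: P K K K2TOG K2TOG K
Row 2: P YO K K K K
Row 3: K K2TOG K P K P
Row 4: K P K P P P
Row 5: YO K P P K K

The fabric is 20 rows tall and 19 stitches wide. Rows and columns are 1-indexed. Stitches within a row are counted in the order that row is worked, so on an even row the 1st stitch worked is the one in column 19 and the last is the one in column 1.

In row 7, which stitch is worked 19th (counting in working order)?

Row 7: (7-1) mod 5 = 1, so use chart row 2. Odd row -> RS.
Chart row 2 tiled across columns 1-19: P YO K K K K P YO K K K K P YO K K K K P
RS row: no reversal, no swap; stitch n worked = column n.
Stitch 19 in working order -> P

Result:
P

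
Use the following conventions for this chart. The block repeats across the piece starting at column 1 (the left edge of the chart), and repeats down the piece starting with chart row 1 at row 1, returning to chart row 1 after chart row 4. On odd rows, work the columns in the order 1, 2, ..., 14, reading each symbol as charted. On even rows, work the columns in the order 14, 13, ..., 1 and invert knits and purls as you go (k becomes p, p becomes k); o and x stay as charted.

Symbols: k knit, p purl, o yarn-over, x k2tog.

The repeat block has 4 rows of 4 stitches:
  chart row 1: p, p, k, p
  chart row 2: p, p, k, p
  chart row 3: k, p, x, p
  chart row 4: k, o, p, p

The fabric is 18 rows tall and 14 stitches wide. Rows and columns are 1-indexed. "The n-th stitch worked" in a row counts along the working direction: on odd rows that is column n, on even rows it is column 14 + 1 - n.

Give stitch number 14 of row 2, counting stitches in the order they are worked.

Result:
k

Derivation:
Row 2: (2-1) mod 4 = 1, so use chart row 2. Even row -> WS.
Chart row 2 tiled across columns 1-14: p p k p p p k p p p k p p p
Wrong side: read the tiled row from column 14 down to 1 and exchange k with p (leave o, x).
Row 2 as worked: k k k p k k k p k k k p k k
Stitch 14 in working order -> k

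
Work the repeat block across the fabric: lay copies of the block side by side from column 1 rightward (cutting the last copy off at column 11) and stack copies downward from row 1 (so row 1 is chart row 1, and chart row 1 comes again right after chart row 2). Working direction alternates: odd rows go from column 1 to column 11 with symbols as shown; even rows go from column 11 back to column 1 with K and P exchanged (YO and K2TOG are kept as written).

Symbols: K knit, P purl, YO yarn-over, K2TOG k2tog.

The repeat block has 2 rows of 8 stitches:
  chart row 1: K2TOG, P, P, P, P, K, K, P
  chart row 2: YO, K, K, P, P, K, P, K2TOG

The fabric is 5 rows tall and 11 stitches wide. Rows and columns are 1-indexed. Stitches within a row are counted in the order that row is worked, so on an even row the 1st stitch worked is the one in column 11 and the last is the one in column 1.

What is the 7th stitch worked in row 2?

Row 2 uses chart row ((2-1) mod 2)+1 = 2. Row 2 is even, so WS.
Chart row 2 tiled across columns 1-11: YO K K P P K P K2TOG YO K K
WS row: flip the tiled sequence (start at column 11) and apply K<->P; YO and K2TOG stay.
Row 2 as worked: P P YO K2TOG K P K K P P YO
Counting 7 along the worked row gives K.

Result:
K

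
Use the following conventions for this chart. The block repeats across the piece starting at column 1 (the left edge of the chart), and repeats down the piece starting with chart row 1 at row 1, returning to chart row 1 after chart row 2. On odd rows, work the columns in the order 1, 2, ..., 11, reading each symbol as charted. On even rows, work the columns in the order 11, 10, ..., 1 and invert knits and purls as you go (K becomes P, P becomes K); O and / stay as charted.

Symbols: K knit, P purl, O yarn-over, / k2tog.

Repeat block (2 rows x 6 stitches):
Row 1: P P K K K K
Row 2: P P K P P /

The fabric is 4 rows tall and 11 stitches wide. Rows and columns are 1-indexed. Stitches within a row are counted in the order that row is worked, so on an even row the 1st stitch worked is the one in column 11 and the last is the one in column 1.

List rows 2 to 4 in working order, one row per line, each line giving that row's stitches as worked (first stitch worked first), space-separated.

Row 2: chart row 2, WS - tiled (columns 1-11): P P K P P / P P K P P; work from column 11 back to 1 with K<->P swapped.
Row 3: chart row 1, RS - tile across columns 1-11 and work as-is.
Row 4: chart row 2, WS - tiled (columns 1-11): P P K P P / P P K P P; work from column 11 back to 1 with K<->P swapped.

Result:
K K P K K / K K P K K
P P K K K K P P K K K
K K P K K / K K P K K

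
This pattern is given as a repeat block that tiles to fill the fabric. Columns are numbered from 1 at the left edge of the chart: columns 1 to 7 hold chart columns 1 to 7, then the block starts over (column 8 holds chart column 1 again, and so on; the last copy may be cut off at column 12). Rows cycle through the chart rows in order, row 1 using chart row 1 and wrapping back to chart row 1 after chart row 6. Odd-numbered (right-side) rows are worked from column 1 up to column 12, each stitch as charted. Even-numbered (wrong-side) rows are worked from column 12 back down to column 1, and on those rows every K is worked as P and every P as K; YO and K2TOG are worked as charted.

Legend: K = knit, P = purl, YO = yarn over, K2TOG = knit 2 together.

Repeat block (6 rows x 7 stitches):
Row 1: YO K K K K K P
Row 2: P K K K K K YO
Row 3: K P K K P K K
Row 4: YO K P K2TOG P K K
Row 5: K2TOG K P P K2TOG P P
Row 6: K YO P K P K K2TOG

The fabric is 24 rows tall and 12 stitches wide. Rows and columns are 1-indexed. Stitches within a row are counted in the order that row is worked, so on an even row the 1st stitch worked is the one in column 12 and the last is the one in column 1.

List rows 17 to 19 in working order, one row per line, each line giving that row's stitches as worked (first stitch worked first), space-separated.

Rows as worked:
K2TOG K P P K2TOG P P K2TOG K P P K2TOG
K P K YO P K2TOG P K P K YO P
YO K K K K K P YO K K K K

Derivation:
Row 17: chart row 5, RS - tile across columns 1-12 and work as-is.
Row 18: chart row 6, WS - tiled (columns 1-12): K YO P K P K K2TOG K YO P K P; work from column 12 back to 1 with K<->P swapped.
Row 19: chart row 1, RS - tile across columns 1-12 and work as-is.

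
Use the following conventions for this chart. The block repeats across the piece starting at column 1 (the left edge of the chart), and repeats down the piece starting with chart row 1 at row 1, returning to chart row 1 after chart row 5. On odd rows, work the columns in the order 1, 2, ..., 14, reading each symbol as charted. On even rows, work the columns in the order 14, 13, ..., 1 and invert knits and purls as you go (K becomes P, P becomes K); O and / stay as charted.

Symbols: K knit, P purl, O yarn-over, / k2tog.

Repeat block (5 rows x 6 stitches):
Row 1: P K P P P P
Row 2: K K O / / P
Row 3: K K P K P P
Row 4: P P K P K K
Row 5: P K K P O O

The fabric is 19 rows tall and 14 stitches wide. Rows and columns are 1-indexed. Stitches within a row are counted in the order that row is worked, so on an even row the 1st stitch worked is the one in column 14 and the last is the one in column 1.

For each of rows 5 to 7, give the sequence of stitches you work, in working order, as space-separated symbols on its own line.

== ROWS AS WORKED ==
P K K P O O P K K P O O P K
P K K K K K P K K K K K P K
K K O / / P K K O / / P K K

Derivation:
Row 5: chart row 5, RS - tile across columns 1-14 and work as-is.
Row 6: chart row 1, WS - tiled (columns 1-14): P K P P P P P K P P P P P K; work from column 14 back to 1 with K<->P swapped.
Row 7: chart row 2, RS - tile across columns 1-14 and work as-is.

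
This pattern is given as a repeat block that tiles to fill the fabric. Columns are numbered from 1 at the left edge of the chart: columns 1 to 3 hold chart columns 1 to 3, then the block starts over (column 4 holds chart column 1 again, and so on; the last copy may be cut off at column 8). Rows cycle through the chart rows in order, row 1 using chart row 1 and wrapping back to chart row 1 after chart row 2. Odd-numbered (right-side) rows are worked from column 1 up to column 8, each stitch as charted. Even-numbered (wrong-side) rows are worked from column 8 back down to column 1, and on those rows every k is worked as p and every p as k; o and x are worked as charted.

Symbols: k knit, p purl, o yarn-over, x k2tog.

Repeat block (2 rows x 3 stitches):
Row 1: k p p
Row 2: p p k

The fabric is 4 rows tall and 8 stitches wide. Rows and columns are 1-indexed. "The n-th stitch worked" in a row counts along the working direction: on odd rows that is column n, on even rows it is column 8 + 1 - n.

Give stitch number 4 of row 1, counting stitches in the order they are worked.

Row 1: (1-1) mod 2 = 0, so use chart row 1. Odd row -> RS.
Chart row 1 tiled across columns 1-8: k p p k p p k p
Right side: take the tiled row as-is (worked left to right from column 1).
The 4th stitch worked is k.

Stitch:
k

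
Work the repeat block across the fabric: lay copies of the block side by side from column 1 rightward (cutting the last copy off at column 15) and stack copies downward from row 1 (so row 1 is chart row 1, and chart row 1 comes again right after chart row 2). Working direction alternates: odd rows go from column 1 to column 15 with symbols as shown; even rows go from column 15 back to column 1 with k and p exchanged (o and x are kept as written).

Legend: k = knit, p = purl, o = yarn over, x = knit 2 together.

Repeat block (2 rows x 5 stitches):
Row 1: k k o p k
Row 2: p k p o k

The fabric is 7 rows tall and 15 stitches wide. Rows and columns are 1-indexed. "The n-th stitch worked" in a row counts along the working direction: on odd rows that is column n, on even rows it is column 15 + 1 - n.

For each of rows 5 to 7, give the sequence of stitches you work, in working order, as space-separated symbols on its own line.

Result:
k k o p k k k o p k k k o p k
p o k p k p o k p k p o k p k
k k o p k k k o p k k k o p k

Derivation:
Row 5: chart row 1, RS - tile across columns 1-15 and work as-is.
Row 6: chart row 2, WS - tiled (columns 1-15): p k p o k p k p o k p k p o k; work from column 15 back to 1 with k<->p swapped.
Row 7: chart row 1, RS - tile across columns 1-15 and work as-is.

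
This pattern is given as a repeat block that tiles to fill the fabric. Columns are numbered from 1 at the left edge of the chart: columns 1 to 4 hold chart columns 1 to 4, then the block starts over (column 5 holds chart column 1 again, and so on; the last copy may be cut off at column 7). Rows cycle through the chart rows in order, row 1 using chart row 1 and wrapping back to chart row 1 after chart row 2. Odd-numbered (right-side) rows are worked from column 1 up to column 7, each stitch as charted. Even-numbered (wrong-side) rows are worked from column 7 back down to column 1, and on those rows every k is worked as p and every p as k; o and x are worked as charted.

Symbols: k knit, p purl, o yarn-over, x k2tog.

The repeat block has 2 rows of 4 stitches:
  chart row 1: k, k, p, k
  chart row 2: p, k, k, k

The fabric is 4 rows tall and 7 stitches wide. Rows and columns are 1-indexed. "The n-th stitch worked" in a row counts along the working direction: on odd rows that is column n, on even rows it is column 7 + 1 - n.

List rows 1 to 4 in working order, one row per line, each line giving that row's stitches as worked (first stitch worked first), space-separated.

Rows as worked:
k k p k k k p
p p k p p p k
k k p k k k p
p p k p p p k

Derivation:
Row 1: chart row 1, RS - tile across columns 1-7 and work as-is.
Row 2: chart row 2, WS - tiled (columns 1-7): p k k k p k k; work from column 7 back to 1 with k<->p swapped.
Row 3: chart row 1, RS - tile across columns 1-7 and work as-is.
Row 4: chart row 2, WS - tiled (columns 1-7): p k k k p k k; work from column 7 back to 1 with k<->p swapped.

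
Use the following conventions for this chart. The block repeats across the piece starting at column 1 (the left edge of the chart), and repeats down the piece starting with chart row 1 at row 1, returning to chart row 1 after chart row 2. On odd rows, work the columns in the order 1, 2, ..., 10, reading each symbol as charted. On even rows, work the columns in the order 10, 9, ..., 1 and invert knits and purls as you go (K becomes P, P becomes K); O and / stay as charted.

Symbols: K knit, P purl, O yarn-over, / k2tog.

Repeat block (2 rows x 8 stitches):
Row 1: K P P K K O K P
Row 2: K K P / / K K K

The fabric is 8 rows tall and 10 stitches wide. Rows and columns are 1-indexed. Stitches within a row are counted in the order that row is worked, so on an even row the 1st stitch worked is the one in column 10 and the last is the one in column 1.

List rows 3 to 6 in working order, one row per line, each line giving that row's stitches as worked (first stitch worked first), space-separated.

Row 3: chart row 1, RS - tile across columns 1-10 and work as-is.
Row 4: chart row 2, WS - tiled (columns 1-10): K K P / / K K K K K; work from column 10 back to 1 with K<->P swapped.
Row 5: chart row 1, RS - tile across columns 1-10 and work as-is.
Row 6: chart row 2, WS - tiled (columns 1-10): K K P / / K K K K K; work from column 10 back to 1 with K<->P swapped.

Rows as worked:
K P P K K O K P K P
P P P P P / / K P P
K P P K K O K P K P
P P P P P / / K P P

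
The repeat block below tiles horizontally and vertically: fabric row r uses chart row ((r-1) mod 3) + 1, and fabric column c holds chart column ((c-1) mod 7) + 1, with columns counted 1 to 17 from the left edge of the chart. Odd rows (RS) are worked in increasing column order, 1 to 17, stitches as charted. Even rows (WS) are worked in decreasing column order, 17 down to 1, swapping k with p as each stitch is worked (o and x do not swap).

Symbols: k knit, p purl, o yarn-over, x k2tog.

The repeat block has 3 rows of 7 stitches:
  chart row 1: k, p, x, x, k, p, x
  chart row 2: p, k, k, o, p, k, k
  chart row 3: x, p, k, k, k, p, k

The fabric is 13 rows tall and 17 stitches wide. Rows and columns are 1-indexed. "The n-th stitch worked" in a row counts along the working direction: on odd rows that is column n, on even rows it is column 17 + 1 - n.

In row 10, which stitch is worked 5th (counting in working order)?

Row 10: (10-1) mod 3 = 0, so use chart row 1. Even row -> WS.
Chart row 1 tiled across columns 1-17: k p x x k p x k p x x k p x k p x
WS: work from column 17 back to column 1 (reverse the tiled row), swapping k<->p (o and x unchanged).
Row 10 as worked: x k p x k p x x k p x k p x x k p
The 5th stitch worked is k.

Result:
k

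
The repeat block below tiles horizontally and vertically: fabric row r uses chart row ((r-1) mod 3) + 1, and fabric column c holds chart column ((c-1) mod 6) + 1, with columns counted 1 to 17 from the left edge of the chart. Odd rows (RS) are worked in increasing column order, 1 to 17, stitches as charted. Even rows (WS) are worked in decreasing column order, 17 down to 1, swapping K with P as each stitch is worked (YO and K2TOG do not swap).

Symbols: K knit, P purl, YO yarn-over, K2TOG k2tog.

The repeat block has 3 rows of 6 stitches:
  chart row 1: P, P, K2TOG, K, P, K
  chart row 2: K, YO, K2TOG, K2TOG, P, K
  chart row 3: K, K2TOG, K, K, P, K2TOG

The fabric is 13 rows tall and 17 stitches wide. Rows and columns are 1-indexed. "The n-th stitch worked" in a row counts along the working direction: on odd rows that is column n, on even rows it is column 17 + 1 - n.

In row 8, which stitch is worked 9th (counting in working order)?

Stitch:
K2TOG

Derivation:
Row 8: (8-1) mod 3 = 1, so use chart row 2. Even row -> WS.
Chart row 2 tiled across columns 1-17: K YO K2TOG K2TOG P K K YO K2TOG K2TOG P K K YO K2TOG K2TOG P
WS: work from column 17 back to column 1 (reverse the tiled row), swapping K<->P (YO and K2TOG unchanged).
Row 8 as worked: K K2TOG K2TOG YO P P K K2TOG K2TOG YO P P K K2TOG K2TOG YO P
Counting 9 along the worked row gives K2TOG.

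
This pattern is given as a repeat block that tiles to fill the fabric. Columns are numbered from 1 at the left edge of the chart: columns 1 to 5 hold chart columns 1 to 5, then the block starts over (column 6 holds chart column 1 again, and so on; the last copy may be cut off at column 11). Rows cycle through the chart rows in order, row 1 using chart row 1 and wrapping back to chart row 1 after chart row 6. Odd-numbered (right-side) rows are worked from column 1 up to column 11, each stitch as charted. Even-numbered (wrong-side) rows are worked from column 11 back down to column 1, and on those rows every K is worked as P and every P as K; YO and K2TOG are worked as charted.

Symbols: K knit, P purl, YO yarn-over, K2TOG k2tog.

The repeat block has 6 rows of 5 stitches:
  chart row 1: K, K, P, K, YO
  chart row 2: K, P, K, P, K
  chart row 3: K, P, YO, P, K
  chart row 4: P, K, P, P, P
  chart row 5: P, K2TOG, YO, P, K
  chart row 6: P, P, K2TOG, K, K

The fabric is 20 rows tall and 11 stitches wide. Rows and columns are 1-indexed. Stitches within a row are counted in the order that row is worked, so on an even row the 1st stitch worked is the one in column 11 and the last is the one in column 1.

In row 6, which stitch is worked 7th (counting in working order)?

Stitch:
P

Derivation:
Row 6 uses chart row ((6-1) mod 6)+1 = 6. Row 6 is even, so WS.
Chart row 6 tiled across columns 1-11: P P K2TOG K K P P K2TOG K K P
Wrong side: read the tiled row from column 11 down to 1 and exchange K with P (leave YO, K2TOG).
Row 6 as worked: K P P K2TOG K K P P K2TOG K K
Stitch 7 in working order -> P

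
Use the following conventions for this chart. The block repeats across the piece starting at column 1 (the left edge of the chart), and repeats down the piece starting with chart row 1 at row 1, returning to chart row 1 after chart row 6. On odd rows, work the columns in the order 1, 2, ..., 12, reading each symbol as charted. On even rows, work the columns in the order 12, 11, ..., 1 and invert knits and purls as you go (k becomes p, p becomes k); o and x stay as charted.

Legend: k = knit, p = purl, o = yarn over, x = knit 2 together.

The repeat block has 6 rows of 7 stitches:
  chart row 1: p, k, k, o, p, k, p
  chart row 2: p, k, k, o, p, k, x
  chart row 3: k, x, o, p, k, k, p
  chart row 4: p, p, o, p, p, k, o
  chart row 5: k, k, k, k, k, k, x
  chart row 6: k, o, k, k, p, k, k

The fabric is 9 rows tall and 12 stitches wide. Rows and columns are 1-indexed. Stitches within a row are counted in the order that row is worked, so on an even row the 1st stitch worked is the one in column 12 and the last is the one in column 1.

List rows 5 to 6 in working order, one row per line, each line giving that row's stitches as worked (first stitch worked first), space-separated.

Row 5: chart row 5, RS - tile across columns 1-12 and work as-is.
Row 6: chart row 6, WS - tiled (columns 1-12): k o k k p k k k o k k p; work from column 12 back to 1 with k<->p swapped.

== ROWS AS WORKED ==
k k k k k k x k k k k k
k p p o p p p k p p o p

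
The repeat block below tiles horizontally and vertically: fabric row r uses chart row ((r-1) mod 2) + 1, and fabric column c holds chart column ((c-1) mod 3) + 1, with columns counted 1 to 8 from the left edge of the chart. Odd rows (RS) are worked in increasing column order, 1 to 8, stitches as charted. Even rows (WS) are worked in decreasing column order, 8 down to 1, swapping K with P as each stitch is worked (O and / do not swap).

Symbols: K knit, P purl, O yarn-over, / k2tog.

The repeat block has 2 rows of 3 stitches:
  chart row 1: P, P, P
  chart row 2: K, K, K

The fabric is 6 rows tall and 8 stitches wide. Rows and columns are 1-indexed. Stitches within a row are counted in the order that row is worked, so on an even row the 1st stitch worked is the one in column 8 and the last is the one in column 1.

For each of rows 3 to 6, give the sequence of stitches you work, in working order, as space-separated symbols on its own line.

== ROWS AS WORKED ==
P P P P P P P P
P P P P P P P P
P P P P P P P P
P P P P P P P P

Derivation:
Row 3: chart row 1, RS - tile across columns 1-8 and work as-is.
Row 4: chart row 2, WS - tiled (columns 1-8): K K K K K K K K; work from column 8 back to 1 with K<->P swapped.
Row 5: chart row 1, RS - tile across columns 1-8 and work as-is.
Row 6: chart row 2, WS - tiled (columns 1-8): K K K K K K K K; work from column 8 back to 1 with K<->P swapped.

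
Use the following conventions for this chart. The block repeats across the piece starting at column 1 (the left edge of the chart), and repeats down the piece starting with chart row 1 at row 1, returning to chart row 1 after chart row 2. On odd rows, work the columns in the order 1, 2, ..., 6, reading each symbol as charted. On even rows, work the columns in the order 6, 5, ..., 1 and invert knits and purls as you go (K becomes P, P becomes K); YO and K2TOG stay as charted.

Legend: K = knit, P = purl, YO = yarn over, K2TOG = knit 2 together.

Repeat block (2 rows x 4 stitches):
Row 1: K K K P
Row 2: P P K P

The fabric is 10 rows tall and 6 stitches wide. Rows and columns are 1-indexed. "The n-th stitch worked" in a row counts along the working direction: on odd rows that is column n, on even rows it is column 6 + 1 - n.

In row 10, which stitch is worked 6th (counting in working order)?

Stitch:
K

Derivation:
Row 10: (10-1) mod 2 = 1, so use chart row 2. Even row -> WS.
Chart row 2 tiled across columns 1-6: P P K P P P
WS: work from column 6 back to column 1 (reverse the tiled row), swapping K<->P (YO and K2TOG unchanged).
Row 10 as worked: K K K P K K
Stitch 6 in working order -> K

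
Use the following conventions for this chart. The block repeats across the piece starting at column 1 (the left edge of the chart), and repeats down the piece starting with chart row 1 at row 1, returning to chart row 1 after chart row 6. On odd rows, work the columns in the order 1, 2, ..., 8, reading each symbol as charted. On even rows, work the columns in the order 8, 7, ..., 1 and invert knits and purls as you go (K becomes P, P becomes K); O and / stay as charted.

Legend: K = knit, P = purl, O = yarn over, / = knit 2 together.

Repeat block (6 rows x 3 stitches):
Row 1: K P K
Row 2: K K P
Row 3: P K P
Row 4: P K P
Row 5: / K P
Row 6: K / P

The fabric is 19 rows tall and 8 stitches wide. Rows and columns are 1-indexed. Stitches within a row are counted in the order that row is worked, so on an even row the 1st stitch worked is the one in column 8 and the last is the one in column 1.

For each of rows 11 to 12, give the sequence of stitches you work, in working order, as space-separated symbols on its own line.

Rows as worked:
/ K P / K P / K
/ P K / P K / P

Derivation:
Row 11: chart row 5, RS - tile across columns 1-8 and work as-is.
Row 12: chart row 6, WS - tiled (columns 1-8): K / P K / P K /; work from column 8 back to 1 with K<->P swapped.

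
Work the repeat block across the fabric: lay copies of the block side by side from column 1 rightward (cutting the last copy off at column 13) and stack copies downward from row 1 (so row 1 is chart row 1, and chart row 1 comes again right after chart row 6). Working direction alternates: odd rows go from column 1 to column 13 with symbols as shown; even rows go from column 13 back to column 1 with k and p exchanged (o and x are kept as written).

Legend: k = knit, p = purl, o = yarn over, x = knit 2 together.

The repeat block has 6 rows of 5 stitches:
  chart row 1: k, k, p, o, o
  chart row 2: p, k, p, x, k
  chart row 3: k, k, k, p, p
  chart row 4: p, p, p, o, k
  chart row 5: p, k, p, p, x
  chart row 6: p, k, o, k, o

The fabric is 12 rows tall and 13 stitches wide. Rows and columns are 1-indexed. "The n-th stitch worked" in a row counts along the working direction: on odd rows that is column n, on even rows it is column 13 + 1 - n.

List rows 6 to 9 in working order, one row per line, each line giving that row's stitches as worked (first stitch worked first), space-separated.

Row 6: chart row 6, WS - tiled (columns 1-13): p k o k o p k o k o p k o; work from column 13 back to 1 with k<->p swapped.
Row 7: chart row 1, RS - tile across columns 1-13 and work as-is.
Row 8: chart row 2, WS - tiled (columns 1-13): p k p x k p k p x k p k p; work from column 13 back to 1 with k<->p swapped.
Row 9: chart row 3, RS - tile across columns 1-13 and work as-is.

Result:
o p k o p o p k o p o p k
k k p o o k k p o o k k p
k p k p x k p k p x k p k
k k k p p k k k p p k k k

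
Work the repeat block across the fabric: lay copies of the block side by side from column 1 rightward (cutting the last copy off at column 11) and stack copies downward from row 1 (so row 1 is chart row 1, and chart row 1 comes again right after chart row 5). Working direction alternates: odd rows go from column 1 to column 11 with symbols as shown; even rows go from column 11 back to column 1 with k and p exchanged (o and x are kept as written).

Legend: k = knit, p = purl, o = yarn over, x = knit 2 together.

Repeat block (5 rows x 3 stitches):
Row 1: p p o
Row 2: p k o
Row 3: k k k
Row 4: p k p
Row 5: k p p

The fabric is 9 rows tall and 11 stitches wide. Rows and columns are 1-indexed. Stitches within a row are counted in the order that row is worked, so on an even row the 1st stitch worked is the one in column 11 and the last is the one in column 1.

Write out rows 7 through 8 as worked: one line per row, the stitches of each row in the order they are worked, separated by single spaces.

Row 7: chart row 2, RS - tile across columns 1-11 and work as-is.
Row 8: chart row 3, WS - tiled (columns 1-11): k k k k k k k k k k k; work from column 11 back to 1 with k<->p swapped.

Result:
p k o p k o p k o p k
p p p p p p p p p p p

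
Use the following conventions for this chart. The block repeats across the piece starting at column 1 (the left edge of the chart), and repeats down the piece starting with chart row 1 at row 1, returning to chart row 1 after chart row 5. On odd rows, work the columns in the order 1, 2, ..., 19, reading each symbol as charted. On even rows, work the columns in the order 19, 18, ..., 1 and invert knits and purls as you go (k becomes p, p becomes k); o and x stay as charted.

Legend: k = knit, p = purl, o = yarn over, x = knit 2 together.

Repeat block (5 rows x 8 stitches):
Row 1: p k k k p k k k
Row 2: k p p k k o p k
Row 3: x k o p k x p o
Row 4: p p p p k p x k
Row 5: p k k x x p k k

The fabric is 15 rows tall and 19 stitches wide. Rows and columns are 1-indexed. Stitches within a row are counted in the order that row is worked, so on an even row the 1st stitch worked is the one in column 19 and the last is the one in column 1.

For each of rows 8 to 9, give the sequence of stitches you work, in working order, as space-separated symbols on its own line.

== ROWS AS WORKED ==
o p x o k x p k o p x o k x p k o p x
p p p p k p x k p p p p k p x k p p p

Derivation:
Row 8: chart row 3, WS - tiled (columns 1-19): x k o p k x p o x k o p k x p o x k o; work from column 19 back to 1 with k<->p swapped.
Row 9: chart row 4, RS - tile across columns 1-19 and work as-is.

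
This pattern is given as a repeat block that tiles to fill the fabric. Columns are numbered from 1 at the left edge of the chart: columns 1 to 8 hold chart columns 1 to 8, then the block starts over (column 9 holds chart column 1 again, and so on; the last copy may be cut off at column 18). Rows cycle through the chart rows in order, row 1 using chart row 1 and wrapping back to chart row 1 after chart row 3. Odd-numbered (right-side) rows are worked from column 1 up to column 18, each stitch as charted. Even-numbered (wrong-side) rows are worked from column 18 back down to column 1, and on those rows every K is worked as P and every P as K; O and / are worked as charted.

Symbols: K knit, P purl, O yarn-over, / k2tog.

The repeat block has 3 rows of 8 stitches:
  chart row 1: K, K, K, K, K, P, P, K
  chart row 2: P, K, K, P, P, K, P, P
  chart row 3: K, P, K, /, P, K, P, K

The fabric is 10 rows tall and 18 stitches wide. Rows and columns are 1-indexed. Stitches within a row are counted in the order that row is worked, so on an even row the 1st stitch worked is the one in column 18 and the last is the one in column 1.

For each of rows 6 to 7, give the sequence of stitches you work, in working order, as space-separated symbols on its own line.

Row 6: chart row 3, WS - tiled (columns 1-18): K P K / P K P K K P K / P K P K K P; work from column 18 back to 1 with K<->P swapped.
Row 7: chart row 1, RS - tile across columns 1-18 and work as-is.

Result:
K P P K P K / P K P P K P K / P K P
K K K K K P P K K K K K K P P K K K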